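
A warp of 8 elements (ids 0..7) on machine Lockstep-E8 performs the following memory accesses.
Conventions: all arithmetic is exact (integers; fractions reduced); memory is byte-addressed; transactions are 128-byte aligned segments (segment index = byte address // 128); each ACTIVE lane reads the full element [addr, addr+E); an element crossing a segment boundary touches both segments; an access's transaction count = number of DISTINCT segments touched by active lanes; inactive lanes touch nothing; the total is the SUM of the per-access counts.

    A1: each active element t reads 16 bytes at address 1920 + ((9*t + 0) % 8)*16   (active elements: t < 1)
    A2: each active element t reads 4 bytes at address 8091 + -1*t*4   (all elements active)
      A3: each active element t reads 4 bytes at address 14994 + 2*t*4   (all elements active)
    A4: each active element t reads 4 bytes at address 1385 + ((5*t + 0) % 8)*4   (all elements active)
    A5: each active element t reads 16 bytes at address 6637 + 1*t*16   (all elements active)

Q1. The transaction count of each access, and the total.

A1: 1 transaction
A2: 2 transactions
A3: 1 transaction
A4: 2 transactions
A5: 2 transactions

Answer: 1,2,1,2,2; total 8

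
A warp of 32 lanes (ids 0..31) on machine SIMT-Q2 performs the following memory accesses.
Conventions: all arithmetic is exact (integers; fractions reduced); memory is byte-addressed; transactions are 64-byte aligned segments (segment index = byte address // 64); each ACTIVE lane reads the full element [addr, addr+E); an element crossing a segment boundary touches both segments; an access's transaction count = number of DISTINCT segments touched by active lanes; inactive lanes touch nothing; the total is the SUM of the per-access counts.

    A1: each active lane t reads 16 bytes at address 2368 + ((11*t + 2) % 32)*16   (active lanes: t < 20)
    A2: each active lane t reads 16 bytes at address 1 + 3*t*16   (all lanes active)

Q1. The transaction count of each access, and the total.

A1: 7 transactions
A2: 24 transactions

Answer: 7,24; total 31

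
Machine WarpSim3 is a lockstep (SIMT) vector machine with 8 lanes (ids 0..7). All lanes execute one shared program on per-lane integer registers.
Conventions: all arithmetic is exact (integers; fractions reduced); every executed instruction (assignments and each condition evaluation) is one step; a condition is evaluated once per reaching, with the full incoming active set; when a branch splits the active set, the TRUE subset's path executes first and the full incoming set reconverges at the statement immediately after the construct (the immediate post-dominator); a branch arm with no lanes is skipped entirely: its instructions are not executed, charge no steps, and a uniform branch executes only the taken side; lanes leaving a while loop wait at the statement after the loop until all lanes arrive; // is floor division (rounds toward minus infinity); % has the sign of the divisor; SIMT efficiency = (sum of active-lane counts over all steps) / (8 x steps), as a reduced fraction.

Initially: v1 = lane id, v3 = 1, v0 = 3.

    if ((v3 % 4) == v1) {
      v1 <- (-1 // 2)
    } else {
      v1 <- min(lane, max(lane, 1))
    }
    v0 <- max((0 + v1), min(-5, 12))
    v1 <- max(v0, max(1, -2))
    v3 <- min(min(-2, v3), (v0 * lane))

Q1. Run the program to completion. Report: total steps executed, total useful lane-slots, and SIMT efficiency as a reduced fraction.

Answer: 6 steps, 40 useful, 5/6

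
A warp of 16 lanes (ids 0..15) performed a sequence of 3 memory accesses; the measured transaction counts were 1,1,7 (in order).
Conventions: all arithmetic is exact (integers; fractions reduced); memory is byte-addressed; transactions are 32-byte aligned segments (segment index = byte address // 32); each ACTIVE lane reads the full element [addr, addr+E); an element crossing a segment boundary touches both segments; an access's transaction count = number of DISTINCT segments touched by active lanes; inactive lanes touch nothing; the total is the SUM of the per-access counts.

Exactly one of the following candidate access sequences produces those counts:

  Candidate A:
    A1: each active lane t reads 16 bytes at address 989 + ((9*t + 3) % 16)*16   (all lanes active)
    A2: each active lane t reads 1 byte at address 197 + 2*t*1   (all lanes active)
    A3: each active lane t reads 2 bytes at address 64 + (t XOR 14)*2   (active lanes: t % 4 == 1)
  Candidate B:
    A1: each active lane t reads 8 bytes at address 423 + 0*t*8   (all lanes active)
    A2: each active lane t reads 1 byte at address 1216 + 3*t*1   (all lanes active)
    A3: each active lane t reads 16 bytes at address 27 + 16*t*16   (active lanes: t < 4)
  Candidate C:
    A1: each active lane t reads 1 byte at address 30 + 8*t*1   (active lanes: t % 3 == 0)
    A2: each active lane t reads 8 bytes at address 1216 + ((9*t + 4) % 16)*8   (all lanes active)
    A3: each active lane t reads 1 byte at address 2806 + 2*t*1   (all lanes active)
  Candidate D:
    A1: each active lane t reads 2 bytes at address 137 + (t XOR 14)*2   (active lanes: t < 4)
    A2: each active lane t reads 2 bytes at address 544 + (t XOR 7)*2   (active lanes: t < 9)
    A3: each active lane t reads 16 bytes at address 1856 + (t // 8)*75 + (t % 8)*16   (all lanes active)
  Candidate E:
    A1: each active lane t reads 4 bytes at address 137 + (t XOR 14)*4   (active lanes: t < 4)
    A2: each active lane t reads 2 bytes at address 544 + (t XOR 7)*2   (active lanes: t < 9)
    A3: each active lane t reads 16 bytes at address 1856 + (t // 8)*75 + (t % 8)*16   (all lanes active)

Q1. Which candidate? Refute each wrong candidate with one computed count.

A: A1 gives 9 transactions, not 1
B: A2 gives 2 transactions, not 1
C: A1 gives 5 transactions, not 1
E: A1 gives 2 transactions, not 1
D: all counts match (1,1,7)

Answer: D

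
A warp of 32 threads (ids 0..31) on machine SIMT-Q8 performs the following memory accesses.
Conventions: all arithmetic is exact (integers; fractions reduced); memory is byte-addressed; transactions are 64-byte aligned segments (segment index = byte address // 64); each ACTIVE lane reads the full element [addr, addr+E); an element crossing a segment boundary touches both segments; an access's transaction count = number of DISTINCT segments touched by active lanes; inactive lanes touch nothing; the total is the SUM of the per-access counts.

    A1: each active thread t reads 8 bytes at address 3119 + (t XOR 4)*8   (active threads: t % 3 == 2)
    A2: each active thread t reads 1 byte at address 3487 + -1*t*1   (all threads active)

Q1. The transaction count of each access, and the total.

A1: 5 transactions
A2: 1 transaction

Answer: 5,1; total 6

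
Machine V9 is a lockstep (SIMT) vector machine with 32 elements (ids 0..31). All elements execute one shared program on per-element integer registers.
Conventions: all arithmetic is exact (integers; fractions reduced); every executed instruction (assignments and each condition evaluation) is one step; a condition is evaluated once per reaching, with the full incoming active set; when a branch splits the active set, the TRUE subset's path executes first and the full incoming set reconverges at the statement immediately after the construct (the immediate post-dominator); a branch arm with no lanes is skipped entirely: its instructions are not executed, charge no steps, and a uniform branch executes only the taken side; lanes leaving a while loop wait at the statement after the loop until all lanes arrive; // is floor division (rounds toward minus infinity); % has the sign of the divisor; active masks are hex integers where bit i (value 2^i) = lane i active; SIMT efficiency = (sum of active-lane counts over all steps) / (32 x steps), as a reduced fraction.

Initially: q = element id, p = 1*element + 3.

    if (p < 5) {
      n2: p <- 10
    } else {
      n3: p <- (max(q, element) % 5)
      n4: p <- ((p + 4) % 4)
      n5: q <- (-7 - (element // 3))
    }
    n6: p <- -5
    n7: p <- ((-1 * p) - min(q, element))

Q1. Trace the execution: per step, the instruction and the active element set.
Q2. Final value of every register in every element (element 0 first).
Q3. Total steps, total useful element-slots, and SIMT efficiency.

step 0: eval (p < 5)                 0xffffffff
step 1: p <- 10                      0x00000003
step 2: p <- (max(q, element) % 5)   0xfffffffc
step 3: p <- ((p + 4) % 4)           0xfffffffc
step 4: q <- (-7 - (element // 3))   0xfffffffc
step 5: p <- -5                      0xffffffff
step 6: p <- ((-1 * p) - min(q, element)) 0xffffffff

Answer: 7 steps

q: 0,1,-7,-8,-8,-8,-9,-9,-9,-10,-10,-10,-11,-11,-11,-12,-12,-12,-13,-13,-13,-14,-14,-14,-15,-15,-15,-16,-16,-16,-17,-17
p: 5,4,12,13,13,13,14,14,14,15,15,15,16,16,16,17,17,17,18,18,18,19,19,19,20,20,20,21,21,21,22,22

steps = 7; useful = 188; efficiency = 188/224 = 47/56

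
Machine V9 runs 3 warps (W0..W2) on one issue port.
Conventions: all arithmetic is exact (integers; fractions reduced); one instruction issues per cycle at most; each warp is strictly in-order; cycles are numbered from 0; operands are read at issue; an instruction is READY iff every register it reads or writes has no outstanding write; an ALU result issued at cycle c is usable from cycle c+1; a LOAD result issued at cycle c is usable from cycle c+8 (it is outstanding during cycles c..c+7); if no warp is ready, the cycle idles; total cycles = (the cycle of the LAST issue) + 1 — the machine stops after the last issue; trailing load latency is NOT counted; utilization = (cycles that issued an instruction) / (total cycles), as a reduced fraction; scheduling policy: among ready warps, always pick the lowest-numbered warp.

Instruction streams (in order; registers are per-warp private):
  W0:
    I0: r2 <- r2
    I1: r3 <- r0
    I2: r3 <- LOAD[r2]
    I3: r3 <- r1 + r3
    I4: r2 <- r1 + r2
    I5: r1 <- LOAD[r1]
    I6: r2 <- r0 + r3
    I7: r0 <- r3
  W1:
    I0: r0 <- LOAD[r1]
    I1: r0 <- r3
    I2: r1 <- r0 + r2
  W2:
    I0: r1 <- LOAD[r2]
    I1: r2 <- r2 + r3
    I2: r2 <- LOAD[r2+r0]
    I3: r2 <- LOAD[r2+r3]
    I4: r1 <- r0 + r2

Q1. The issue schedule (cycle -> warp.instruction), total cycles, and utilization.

cycle 0: W0.I0
cycle 1: W0.I1
cycle 2: W0.I2
cycle 3: W1.I0
cycle 4: W2.I0
cycle 5: W2.I1
cycle 6: W2.I2
cycle 7: idle
cycle 8: idle
cycle 9: idle
cycle 10: W0.I3
cycle 11: W0.I4
cycle 12: W0.I5
cycle 13: W0.I6
cycle 14: W0.I7
cycle 15: W1.I1
cycle 16: W1.I2
cycle 17: W2.I3
cycle 18: idle
cycle 19: idle
cycle 20: idle
cycle 21: idle
cycle 22: idle
cycle 23: idle
cycle 24: idle
cycle 25: W2.I4

Answer: 26 cycles, utilization 8/13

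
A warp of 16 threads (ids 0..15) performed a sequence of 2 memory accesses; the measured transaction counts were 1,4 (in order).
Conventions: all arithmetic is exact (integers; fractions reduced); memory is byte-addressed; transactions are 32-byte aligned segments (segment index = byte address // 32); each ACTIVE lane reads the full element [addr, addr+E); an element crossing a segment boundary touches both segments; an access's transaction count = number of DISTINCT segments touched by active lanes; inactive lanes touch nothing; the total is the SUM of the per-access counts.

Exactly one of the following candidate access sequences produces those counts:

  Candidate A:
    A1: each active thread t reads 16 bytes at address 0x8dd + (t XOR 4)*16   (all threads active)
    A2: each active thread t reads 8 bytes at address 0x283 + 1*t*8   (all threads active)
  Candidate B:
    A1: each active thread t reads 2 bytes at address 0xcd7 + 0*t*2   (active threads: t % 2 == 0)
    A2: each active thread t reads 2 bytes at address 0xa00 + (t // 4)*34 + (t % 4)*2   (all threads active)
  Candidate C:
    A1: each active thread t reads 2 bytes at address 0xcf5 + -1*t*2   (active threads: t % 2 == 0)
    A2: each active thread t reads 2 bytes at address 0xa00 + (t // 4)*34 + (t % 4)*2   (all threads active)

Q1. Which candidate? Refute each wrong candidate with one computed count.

A: A1 gives 9 transactions, not 1
C: A1 gives 2 transactions, not 1
B: all counts match (1,4)

Answer: B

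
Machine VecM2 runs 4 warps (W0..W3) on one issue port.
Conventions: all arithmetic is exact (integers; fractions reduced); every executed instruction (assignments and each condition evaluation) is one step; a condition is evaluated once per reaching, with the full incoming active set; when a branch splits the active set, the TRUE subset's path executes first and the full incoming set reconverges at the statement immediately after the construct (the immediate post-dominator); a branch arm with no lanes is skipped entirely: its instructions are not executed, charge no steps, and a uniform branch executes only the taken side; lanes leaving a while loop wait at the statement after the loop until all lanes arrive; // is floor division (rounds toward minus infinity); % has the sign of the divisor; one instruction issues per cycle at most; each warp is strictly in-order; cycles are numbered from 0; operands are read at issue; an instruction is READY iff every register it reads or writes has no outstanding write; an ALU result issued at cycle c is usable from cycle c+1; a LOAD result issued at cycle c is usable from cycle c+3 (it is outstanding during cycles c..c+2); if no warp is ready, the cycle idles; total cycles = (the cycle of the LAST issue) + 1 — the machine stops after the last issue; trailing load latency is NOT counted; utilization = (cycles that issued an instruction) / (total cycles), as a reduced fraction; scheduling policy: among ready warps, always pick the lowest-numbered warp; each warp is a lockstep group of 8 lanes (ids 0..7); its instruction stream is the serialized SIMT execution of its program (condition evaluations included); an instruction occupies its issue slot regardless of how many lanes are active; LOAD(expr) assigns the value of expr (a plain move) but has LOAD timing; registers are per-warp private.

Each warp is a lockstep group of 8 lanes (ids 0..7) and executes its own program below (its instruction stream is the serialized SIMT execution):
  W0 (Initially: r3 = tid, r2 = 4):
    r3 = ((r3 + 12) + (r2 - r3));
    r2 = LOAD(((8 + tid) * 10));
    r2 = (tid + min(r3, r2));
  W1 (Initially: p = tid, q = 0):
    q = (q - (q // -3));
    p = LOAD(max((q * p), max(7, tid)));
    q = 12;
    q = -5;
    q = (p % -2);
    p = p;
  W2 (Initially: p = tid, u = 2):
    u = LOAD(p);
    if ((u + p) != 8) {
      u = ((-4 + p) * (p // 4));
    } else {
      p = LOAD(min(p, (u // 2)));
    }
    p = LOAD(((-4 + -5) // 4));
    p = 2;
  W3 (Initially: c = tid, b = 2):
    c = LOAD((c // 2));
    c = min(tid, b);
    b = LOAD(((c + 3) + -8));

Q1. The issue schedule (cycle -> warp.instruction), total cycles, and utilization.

cycle 0: W0.I0
cycle 1: W0.I1
cycle 2: W1.I0
cycle 3: W1.I1
cycle 4: W0.I2
cycle 5: W1.I2
cycle 6: W1.I3
cycle 7: W1.I4
cycle 8: W1.I5
cycle 9: W2.I0
cycle 10: W3.I0
cycle 11: idle
cycle 12: W2.I1
cycle 13: W2.I2
cycle 14: W2.I3
cycle 15: W3.I1
cycle 16: W3.I2
cycle 17: W2.I4
cycle 18: idle
cycle 19: idle
cycle 20: W2.I5

Answer: 21 cycles, utilization 6/7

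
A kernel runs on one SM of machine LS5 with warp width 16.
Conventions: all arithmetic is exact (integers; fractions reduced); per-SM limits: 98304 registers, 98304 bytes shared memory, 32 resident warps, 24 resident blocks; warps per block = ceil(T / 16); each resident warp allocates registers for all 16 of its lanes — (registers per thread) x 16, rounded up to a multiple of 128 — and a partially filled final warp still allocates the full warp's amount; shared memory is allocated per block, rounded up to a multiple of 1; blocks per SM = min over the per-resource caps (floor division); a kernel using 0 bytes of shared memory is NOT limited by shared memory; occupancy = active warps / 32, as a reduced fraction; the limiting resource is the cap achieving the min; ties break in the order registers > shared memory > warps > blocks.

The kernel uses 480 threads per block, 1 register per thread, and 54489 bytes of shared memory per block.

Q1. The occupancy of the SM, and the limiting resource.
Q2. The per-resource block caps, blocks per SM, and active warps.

Answer: occupancy 15/16, limited by shared memory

registers: 25 blocks
shared memory: 1 block
warps: 1 block
blocks: 24 blocks

Answer: 1 block, 30 active warps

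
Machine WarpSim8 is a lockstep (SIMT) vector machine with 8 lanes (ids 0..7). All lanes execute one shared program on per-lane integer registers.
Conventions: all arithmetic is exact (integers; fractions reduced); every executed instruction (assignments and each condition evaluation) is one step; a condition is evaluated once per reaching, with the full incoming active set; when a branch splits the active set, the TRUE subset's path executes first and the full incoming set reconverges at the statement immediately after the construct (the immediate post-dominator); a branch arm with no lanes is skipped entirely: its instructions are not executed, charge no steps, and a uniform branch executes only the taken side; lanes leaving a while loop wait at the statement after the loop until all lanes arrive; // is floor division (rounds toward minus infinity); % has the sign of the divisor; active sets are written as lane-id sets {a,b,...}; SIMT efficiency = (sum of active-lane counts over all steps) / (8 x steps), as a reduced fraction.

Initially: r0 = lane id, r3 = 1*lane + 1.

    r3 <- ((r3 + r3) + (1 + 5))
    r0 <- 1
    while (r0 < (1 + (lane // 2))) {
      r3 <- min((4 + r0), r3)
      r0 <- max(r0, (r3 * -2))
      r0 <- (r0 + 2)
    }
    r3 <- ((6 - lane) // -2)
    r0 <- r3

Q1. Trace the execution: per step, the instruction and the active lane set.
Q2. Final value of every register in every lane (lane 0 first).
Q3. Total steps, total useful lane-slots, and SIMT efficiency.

step 0: r3 <- ((r3 + r3) + (1 + 5))  {0,1,2,3,4,5,6,7}
step 1: r0 <- 1                      {0,1,2,3,4,5,6,7}
step 2: eval (r0 < (1 + (lane // 2))) {0,1,2,3,4,5,6,7}
step 3: r3 <- min((4 + r0), r3)      {2,3,4,5,6,7}
step 4: r0 <- max(r0, (r3 * -2))     {2,3,4,5,6,7}
step 5: r0 <- (r0 + 2)               {2,3,4,5,6,7}
step 6: eval (r0 < (1 + (lane // 2))) {2,3,4,5,6,7}
step 7: r3 <- min((4 + r0), r3)      {6,7}
step 8: r0 <- max(r0, (r3 * -2))     {6,7}
step 9: r0 <- (r0 + 2)               {6,7}
step 10: eval (r0 < (1 + (lane // 2))) {6,7}
step 11: r3 <- ((6 - lane) // -2)     {0,1,2,3,4,5,6,7}
step 12: r0 <- r3                     {0,1,2,3,4,5,6,7}

Answer: 13 steps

r0: -3,-3,-2,-2,-1,-1,0,0
r3: -3,-3,-2,-2,-1,-1,0,0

steps = 13; useful = 72; efficiency = 72/104 = 9/13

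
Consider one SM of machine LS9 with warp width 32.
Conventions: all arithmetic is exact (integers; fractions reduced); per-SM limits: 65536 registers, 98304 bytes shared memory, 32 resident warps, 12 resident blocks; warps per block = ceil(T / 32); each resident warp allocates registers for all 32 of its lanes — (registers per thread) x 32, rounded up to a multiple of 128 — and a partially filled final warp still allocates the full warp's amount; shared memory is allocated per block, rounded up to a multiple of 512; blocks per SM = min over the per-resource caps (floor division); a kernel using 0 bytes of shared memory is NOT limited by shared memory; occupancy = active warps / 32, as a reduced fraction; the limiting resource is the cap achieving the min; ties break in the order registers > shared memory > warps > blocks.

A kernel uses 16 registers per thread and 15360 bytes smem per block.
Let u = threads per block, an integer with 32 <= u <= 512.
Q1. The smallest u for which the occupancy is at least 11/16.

Answer: u = 97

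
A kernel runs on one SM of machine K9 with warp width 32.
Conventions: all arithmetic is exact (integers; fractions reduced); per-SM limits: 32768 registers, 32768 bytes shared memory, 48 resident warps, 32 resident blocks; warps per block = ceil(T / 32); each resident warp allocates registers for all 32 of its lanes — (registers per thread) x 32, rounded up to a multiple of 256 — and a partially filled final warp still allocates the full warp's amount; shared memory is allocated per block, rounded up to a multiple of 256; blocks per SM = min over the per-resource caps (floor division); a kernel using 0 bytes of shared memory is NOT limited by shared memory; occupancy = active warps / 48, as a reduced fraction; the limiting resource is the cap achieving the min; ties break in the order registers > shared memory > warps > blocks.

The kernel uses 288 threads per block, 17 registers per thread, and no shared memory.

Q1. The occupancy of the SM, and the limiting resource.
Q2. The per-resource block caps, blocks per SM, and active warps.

Answer: occupancy 3/4, limited by registers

registers: 4 blocks
shared memory: no limit (kernel uses none)
warps: 5 blocks
blocks: 32 blocks

Answer: 4 blocks, 36 active warps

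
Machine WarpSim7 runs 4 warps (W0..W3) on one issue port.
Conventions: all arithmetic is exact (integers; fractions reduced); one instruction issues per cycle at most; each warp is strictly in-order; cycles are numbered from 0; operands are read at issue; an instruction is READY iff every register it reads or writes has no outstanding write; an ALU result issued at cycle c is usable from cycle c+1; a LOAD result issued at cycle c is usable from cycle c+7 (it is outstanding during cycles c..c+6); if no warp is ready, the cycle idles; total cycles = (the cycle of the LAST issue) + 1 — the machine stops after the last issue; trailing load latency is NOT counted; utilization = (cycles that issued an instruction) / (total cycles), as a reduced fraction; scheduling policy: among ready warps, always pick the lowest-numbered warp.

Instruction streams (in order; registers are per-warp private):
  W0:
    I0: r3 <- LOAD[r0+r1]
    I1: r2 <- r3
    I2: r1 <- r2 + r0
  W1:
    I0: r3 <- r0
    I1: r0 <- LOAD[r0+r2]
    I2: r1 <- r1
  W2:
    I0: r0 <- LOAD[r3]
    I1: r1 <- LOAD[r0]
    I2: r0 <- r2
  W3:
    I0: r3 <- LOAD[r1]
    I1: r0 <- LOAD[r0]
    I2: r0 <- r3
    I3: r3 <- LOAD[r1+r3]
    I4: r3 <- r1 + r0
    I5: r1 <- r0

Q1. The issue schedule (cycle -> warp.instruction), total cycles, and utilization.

cycle 0: W0.I0
cycle 1: W1.I0
cycle 2: W1.I1
cycle 3: W1.I2
cycle 4: W2.I0
cycle 5: W3.I0
cycle 6: W3.I1
cycle 7: W0.I1
cycle 8: W0.I2
cycle 9: idle
cycle 10: idle
cycle 11: W2.I1
cycle 12: W2.I2
cycle 13: W3.I2
cycle 14: W3.I3
cycle 15: idle
cycle 16: idle
cycle 17: idle
cycle 18: idle
cycle 19: idle
cycle 20: idle
cycle 21: W3.I4
cycle 22: W3.I5

Answer: 23 cycles, utilization 15/23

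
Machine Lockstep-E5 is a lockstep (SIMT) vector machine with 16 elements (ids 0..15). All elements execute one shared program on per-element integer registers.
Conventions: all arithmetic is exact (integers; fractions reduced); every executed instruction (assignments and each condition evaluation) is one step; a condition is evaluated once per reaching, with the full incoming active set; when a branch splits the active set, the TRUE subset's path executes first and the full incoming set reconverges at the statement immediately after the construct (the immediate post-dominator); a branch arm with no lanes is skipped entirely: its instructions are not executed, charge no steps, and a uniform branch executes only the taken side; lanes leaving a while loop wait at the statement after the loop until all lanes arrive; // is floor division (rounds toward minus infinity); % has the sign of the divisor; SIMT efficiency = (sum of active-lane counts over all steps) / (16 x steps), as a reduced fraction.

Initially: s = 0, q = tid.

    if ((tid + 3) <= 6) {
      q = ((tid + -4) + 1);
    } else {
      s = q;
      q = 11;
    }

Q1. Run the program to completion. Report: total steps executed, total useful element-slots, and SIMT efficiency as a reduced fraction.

Answer: 4 steps, 44 useful, 11/16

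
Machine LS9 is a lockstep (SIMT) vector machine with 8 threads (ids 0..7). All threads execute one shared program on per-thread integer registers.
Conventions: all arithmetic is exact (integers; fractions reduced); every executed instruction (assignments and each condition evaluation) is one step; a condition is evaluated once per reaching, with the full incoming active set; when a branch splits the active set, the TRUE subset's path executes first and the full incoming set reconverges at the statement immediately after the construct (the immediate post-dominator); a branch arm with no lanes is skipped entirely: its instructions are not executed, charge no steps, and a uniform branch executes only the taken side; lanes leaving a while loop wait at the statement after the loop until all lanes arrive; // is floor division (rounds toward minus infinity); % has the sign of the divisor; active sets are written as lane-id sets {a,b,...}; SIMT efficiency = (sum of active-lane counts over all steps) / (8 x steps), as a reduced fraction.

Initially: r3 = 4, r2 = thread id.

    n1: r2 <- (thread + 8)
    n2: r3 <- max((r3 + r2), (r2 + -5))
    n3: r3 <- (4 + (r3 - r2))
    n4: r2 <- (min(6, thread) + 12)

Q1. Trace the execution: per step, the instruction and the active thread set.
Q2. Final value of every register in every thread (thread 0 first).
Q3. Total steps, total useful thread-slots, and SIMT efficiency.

step 0: r2 <- (thread + 8)           {0,1,2,3,4,5,6,7}
step 1: r3 <- max((r3 + r2), (r2 + -5)) {0,1,2,3,4,5,6,7}
step 2: r3 <- (4 + (r3 - r2))        {0,1,2,3,4,5,6,7}
step 3: r2 <- (min(6, thread) + 12)  {0,1,2,3,4,5,6,7}

Answer: 4 steps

r3: 8,8,8,8,8,8,8,8
r2: 12,13,14,15,16,17,18,18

steps = 4; useful = 32; efficiency = 32/32 = 1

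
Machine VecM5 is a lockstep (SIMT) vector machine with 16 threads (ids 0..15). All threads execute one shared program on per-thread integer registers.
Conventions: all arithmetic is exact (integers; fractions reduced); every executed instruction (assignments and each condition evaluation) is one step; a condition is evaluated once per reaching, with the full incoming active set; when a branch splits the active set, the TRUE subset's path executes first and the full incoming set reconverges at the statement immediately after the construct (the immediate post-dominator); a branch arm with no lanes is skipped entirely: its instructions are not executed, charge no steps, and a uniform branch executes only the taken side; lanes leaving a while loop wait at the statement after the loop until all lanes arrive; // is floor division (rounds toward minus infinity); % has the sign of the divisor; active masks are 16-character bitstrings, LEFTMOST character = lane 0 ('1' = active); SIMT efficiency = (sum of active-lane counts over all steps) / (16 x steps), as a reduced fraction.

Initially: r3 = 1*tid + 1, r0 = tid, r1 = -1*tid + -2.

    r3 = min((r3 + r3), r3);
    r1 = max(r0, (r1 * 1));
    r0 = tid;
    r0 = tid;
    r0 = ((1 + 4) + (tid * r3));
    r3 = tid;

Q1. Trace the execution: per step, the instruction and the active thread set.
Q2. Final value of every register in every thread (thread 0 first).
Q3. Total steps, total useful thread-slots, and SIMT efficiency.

step 0: r3 <- min((r3 + r3), r3)     1111111111111111
step 1: r1 <- max(r0, (r1 * 1))      1111111111111111
step 2: r0 <- tid                    1111111111111111
step 3: r0 <- tid                    1111111111111111
step 4: r0 <- ((1 + 4) + (tid * r3)) 1111111111111111
step 5: r3 <- tid                    1111111111111111

Answer: 6 steps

r3: 0,1,2,3,4,5,6,7,8,9,10,11,12,13,14,15
r0: 5,7,11,17,25,35,47,61,77,95,115,137,161,187,215,245
r1: 0,1,2,3,4,5,6,7,8,9,10,11,12,13,14,15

steps = 6; useful = 96; efficiency = 96/96 = 1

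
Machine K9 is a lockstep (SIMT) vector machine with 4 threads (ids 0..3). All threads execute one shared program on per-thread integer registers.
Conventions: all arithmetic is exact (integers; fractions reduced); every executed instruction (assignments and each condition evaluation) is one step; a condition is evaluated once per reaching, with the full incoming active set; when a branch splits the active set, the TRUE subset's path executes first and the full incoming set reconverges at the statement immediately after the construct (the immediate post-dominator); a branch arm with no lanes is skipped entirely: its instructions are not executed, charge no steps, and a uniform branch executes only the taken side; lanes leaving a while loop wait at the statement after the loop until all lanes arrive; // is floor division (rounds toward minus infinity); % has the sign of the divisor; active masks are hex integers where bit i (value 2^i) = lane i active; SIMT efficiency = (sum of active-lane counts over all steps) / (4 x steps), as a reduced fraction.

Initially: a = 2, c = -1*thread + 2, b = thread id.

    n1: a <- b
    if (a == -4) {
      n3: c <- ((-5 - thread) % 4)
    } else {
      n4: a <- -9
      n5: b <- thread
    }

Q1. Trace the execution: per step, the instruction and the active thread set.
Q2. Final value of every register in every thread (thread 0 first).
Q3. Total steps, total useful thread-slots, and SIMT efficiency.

step 0: a <- b                       0xf
step 1: eval (a == -4)               0xf
step 2: a <- -9                      0xf
step 3: b <- thread                  0xf

Answer: 4 steps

a: -9,-9,-9,-9
c: 2,1,0,-1
b: 0,1,2,3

steps = 4; useful = 16; efficiency = 16/16 = 1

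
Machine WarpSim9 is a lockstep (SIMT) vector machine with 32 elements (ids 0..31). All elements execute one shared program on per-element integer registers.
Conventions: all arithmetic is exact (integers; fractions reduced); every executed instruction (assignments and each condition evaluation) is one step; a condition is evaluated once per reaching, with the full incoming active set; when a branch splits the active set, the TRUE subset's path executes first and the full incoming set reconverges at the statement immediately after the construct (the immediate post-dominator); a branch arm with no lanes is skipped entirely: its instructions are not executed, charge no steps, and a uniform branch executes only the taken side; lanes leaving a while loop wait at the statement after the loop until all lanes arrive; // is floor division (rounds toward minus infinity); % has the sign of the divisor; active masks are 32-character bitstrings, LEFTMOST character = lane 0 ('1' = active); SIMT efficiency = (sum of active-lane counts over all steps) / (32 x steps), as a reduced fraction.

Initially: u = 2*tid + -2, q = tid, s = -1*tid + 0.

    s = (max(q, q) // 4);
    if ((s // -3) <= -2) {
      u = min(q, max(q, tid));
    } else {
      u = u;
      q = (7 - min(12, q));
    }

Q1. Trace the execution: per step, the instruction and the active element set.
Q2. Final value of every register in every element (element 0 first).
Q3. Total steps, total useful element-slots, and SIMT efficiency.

step 0: s <- (max(q, q) // 4)        11111111111111111111111111111111
step 1: eval ((s // -3) <= -2)       11111111111111111111111111111111
step 2: u <- min(q, max(q, tid))     00000000000000001111111111111111
step 3: u <- u                       11111111111111110000000000000000
step 4: q <- (7 - min(12, q))        11111111111111110000000000000000

Answer: 5 steps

u: -2,0,2,4,6,8,10,12,14,16,18,20,22,24,26,28,16,17,18,19,20,21,22,23,24,25,26,27,28,29,30,31
q: 7,6,5,4,3,2,1,0,-1,-2,-3,-4,-5,-5,-5,-5,16,17,18,19,20,21,22,23,24,25,26,27,28,29,30,31
s: 0,0,0,0,1,1,1,1,2,2,2,2,3,3,3,3,4,4,4,4,5,5,5,5,6,6,6,6,7,7,7,7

steps = 5; useful = 112; efficiency = 112/160 = 7/10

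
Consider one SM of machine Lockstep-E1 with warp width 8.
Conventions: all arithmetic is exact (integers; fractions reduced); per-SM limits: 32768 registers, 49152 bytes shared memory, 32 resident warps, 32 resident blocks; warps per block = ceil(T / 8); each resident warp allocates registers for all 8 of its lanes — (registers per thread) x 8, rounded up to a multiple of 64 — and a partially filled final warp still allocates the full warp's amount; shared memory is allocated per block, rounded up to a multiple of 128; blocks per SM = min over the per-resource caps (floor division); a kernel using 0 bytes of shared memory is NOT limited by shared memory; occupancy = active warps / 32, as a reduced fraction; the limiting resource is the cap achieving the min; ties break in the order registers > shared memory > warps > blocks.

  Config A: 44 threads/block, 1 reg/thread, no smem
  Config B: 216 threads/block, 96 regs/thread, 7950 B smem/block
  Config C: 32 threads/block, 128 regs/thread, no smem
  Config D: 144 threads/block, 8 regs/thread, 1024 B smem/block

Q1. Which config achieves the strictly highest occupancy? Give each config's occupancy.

occupancies: A 15/16, B 27/32, C 1, D 9/16

Answer: C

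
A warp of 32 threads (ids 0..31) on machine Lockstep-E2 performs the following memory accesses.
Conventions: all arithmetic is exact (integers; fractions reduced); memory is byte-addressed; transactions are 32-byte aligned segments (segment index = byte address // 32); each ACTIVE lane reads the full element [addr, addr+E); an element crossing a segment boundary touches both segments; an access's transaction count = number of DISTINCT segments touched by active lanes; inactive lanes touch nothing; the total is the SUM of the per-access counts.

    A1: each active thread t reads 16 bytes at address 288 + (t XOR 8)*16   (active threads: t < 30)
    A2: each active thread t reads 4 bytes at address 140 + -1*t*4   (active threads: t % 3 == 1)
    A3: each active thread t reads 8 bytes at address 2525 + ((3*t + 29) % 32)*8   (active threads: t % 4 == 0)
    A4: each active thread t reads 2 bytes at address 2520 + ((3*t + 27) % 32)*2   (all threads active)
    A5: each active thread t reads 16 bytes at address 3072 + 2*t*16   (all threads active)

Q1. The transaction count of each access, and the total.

A1: 15 transactions
A2: 5 transactions
A3: 8 transactions
A4: 3 transactions
A5: 32 transactions

Answer: 15,5,8,3,32; total 63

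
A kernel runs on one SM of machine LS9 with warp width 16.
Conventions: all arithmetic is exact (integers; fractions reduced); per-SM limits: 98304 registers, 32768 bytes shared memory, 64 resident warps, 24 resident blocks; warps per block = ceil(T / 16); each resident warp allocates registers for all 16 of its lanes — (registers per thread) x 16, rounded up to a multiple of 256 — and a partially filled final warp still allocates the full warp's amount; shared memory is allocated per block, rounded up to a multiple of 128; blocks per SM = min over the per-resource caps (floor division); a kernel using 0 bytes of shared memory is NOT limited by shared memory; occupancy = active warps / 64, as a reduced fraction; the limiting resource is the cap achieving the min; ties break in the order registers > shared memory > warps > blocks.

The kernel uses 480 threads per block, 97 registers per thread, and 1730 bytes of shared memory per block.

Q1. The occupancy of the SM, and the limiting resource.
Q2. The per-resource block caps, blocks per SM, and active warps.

Answer: occupancy 15/32, limited by registers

registers: 1 block
shared memory: 18 blocks
warps: 2 blocks
blocks: 24 blocks

Answer: 1 block, 30 active warps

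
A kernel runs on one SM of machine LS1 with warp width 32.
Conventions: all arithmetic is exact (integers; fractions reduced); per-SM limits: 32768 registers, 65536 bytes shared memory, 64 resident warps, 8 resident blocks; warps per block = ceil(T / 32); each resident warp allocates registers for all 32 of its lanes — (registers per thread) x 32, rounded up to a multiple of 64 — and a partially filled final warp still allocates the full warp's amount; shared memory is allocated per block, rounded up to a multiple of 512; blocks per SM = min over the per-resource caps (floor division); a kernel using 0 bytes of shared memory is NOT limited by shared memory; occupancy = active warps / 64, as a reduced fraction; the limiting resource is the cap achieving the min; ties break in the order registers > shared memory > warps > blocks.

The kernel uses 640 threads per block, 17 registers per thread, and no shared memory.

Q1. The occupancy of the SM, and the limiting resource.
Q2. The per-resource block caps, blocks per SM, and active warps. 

Answer: occupancy 5/8, limited by registers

registers: 2 blocks
shared memory: no limit (kernel uses none)
warps: 3 blocks
blocks: 8 blocks

Answer: 2 blocks, 40 active warps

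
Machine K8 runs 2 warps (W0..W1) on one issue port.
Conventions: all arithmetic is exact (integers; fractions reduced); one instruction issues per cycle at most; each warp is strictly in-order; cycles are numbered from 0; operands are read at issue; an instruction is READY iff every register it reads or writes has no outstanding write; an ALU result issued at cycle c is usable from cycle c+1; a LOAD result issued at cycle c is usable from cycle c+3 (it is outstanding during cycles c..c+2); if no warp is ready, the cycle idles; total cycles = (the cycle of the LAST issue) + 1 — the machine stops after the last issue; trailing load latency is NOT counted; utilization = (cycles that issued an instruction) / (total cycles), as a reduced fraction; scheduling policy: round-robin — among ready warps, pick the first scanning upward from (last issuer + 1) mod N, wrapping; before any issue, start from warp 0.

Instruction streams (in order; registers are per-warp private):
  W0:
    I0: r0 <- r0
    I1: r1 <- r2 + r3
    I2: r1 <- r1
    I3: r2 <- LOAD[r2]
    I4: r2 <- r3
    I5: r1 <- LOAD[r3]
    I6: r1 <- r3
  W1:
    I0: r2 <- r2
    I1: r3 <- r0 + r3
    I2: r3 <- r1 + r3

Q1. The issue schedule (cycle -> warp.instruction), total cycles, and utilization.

cycle 0: W0.I0
cycle 1: W1.I0
cycle 2: W0.I1
cycle 3: W1.I1
cycle 4: W0.I2
cycle 5: W1.I2
cycle 6: W0.I3
cycle 7: idle
cycle 8: idle
cycle 9: W0.I4
cycle 10: W0.I5
cycle 11: idle
cycle 12: idle
cycle 13: W0.I6

Answer: 14 cycles, utilization 5/7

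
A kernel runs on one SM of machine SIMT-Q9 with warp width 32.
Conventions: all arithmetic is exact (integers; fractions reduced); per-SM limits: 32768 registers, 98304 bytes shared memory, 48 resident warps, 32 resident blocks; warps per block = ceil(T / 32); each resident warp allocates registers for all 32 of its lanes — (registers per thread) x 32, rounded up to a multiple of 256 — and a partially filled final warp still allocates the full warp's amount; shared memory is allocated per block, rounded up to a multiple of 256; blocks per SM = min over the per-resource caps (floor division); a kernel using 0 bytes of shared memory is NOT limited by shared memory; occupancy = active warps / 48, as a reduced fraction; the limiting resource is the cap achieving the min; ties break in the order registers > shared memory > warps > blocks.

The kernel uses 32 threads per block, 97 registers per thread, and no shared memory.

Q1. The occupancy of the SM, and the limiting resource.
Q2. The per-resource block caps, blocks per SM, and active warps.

Answer: occupancy 3/16, limited by registers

registers: 9 blocks
shared memory: no limit (kernel uses none)
warps: 48 blocks
blocks: 32 blocks

Answer: 9 blocks, 9 active warps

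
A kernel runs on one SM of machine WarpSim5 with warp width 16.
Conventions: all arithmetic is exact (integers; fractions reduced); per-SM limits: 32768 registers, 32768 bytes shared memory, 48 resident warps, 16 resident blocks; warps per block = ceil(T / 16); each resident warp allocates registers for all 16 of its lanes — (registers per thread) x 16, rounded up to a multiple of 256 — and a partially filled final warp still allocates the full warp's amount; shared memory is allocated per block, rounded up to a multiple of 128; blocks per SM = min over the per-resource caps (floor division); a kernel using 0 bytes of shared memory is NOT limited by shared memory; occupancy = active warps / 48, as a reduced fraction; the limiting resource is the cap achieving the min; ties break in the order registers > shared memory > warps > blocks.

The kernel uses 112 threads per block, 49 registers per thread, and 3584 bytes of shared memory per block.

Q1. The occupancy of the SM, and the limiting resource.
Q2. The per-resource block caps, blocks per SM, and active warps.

Answer: occupancy 7/12, limited by registers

registers: 4 blocks
shared memory: 9 blocks
warps: 6 blocks
blocks: 16 blocks

Answer: 4 blocks, 28 active warps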